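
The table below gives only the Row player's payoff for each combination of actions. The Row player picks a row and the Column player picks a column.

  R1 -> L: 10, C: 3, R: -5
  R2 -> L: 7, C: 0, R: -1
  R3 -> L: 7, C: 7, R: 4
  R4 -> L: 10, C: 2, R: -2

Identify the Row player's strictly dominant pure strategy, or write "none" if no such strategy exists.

none

R1 fails to dominate R2 at R (-5<-1).
R2 fails to dominate R1 at L (7<10).
R3 fails to dominate R1 at L (7<10).
R4 fails to dominate R1 at L (10=10).
No single strategy dominates all the others.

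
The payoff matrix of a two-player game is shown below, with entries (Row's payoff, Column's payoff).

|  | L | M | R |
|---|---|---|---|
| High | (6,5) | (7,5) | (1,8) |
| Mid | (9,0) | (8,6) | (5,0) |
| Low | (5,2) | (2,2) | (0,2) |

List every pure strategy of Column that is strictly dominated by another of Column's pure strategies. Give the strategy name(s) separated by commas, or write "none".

none

L is not dominated — it holds its own against M at High (5=5); R at Mid (0=0).
M: no other strategy beats it everywhere (L at High (5=5); R at Mid (6>0)).
R is not dominated — it holds its own against L at High (8>5); M at High (8>5).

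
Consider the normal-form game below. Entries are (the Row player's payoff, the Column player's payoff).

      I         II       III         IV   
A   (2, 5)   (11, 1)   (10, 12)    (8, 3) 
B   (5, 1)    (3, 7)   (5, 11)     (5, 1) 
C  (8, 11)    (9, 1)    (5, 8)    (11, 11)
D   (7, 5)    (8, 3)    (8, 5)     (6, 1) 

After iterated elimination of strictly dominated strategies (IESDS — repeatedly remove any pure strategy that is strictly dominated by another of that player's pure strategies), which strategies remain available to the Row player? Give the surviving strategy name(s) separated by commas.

The Row player's strategy B is strictly dominated by D (I: 7>5, II: 8>3, III: 8>5, IV: 6>5) and is removed.
The Column player's strategy II is strictly dominated by I (A: 5>1, C: 11>1, D: 5>3) and is removed.
Among the remaining strategies, none is strictly dominated by another pure strategy of the same player, so the elimination stops.
Surviving strategies — the Row player: {A, C, D}; the Column player: {I, III, IV}.

A, C, D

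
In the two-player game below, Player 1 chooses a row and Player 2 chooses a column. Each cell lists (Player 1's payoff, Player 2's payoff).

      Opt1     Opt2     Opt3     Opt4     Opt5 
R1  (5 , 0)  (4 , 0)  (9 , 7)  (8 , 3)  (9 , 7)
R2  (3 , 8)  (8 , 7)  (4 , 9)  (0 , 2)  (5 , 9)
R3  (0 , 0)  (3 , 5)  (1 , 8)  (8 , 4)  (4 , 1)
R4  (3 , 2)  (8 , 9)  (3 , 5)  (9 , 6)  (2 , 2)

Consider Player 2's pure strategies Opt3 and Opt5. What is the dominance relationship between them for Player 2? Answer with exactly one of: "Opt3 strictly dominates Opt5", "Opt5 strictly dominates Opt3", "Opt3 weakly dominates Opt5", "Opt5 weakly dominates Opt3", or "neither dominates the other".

Compare Opt3 to Opt5 across every action of Player 1: R1: 7=7, R2: 9=9, R3: 8>1, R4: 5>2.
Opt3 is at least as good everywhere and strictly better somewhere (tied only at R1, R2), so Opt3 weakly but not strictly dominates Opt5.

Opt3 weakly dominates Opt5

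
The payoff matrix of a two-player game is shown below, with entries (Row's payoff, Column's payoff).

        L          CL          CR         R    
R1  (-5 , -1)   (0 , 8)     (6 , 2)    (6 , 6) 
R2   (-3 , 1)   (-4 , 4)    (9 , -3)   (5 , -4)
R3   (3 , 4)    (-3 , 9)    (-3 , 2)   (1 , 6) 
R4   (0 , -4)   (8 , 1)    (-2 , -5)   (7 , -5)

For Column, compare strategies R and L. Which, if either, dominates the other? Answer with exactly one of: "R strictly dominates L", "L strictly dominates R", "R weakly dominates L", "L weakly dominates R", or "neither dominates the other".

neither dominates the other

R's payoffs vs L's, by Row's action — R1: 6>-1, R2: -4<1, R3: 6>4, R4: -5<-4.
R does better at R1, R3 but worse at R2, R4; neither strategy dominates the other.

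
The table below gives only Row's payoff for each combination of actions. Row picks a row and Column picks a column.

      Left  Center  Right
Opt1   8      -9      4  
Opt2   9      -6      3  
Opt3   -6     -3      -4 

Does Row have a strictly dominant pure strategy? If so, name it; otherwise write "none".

none

Opt1 fails to dominate Opt2 at Left (8<9).
Opt2 fails to dominate Opt1 at Right (3<4).
Opt3 fails to dominate Opt1 at Left (-6<8).
No single strategy dominates all the others.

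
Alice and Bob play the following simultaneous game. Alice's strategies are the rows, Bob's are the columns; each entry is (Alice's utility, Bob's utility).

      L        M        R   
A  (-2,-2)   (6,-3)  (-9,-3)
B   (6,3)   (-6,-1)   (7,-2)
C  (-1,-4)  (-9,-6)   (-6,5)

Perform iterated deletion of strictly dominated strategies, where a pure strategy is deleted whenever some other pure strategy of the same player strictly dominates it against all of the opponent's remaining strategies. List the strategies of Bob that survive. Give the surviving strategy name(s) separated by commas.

Row C is eliminated: B beats it against every remaining column (L: 6>-1, M: -6>-9, R: 7>-6).
Column M is eliminated: L beats it against every remaining row (A: -2>-3, B: 3>-1).
For Alice, B strictly dominates A on the remaining columns (L: 6>-2, R: 7>-9); eliminate A.
Bob's strategy R is strictly dominated by L (B: 3>-2) and is removed.
Among the remaining strategies, none is strictly dominated by another pure strategy of the same player, so the elimination stops.
Surviving strategies — Alice: {B}; Bob: {L}.

L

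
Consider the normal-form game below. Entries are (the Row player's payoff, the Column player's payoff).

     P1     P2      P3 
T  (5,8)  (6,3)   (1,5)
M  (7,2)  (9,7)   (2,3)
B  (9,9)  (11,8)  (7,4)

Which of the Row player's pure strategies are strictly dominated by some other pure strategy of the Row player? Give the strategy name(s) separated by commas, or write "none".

T is strictly dominated by M (P1: 7>5, P2: 9>6, P3: 2>1).
B strictly dominates M — P1: 9>7, P2: 11>9, P3: 7>2.
Nothing dominates B: T at P1 (9>5); M at P1 (9>7).

T, M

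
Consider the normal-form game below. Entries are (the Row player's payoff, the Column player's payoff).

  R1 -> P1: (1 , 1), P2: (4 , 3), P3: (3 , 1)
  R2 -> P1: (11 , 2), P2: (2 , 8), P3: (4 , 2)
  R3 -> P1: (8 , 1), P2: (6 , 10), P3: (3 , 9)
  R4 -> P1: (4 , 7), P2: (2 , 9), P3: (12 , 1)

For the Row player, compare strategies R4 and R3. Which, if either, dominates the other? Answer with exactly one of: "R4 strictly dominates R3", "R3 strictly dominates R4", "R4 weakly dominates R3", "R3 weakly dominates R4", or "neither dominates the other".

Compare R4 to R3 across each opponent action: P1: 4<8, P2: 2<6, P3: 12>3.
R4 does better at P3 but worse at P1, P2; neither strategy dominates the other.

neither dominates the other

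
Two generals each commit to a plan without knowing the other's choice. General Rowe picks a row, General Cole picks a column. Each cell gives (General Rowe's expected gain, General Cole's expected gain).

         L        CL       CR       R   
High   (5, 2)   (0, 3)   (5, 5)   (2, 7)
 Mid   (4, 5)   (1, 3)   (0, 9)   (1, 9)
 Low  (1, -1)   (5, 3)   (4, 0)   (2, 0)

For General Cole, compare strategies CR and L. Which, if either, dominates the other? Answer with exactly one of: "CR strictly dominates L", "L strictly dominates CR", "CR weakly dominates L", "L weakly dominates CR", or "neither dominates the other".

Compare CR to L across each opponent action: High: 5>2, Mid: 9>5, Low: 0>-1.
CR gives a strictly higher payoff against each opponent action, so CR strictly dominates L.

CR strictly dominates L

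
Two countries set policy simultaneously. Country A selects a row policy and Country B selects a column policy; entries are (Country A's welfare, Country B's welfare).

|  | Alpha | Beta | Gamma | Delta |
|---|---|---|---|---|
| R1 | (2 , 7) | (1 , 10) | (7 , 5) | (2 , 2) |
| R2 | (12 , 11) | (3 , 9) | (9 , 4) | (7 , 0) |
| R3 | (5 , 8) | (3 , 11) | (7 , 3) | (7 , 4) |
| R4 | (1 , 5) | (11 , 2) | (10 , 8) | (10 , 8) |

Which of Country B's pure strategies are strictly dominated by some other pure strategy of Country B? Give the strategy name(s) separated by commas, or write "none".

none

Nothing dominates Alpha: Beta at R2 (11>9); Gamma at R1 (7>5); Delta at R1 (7>2).
Beta: no other strategy beats it everywhere (Alpha at R1 (10>7); Gamma at R1 (10>5); Delta at R1 (10>2)).
Gamma is not dominated — it holds its own against Alpha at R4 (8>5); Beta at R4 (8>2); Delta at R1 (5>2).
Nothing dominates Delta: Alpha at R4 (8>5); Beta at R4 (8>2); Gamma at R3 (4>3).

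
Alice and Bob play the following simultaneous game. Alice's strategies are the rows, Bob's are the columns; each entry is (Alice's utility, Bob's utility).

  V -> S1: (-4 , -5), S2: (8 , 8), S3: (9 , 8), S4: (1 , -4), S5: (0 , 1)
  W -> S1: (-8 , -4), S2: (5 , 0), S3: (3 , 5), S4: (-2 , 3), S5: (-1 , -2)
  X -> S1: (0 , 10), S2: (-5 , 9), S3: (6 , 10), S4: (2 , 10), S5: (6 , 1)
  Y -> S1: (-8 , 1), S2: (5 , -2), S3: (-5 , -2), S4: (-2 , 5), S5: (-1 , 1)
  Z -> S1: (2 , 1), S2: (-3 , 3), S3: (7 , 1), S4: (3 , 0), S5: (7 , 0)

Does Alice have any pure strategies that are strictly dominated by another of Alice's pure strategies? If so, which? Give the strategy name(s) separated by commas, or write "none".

W, X, Y

V: no other strategy beats it everywhere (W at S1 (-4>-8); X at S2 (8>-5); Y at S1 (-4>-8); Z at S2 (8>-3)).
W is strictly dominated by V (S1: -4>-8, S2: 8>5, S3: 9>3, S4: 1>-2, S5: 0>-1).
X is strictly dominated by Z (S1: 2>0, S2: -3>-5, S3: 7>6, S4: 3>2, S5: 7>6).
V strictly dominates Y — S1: -4>-8, S2: 8>5, S3: 9>-5, S4: 1>-2, S5: 0>-1.
Z: no other strategy beats it everywhere (V at S1 (2>-4); W at S1 (2>-8); X at S1 (2>0); Y at S1 (2>-8)).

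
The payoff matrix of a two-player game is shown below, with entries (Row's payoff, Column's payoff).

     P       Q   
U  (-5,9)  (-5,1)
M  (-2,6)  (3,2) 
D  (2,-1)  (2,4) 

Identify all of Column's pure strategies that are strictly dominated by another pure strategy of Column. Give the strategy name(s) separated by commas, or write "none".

none

Nothing dominates P: Q at U (9>1).
Q: no other strategy beats it everywhere (P at D (4>-1)).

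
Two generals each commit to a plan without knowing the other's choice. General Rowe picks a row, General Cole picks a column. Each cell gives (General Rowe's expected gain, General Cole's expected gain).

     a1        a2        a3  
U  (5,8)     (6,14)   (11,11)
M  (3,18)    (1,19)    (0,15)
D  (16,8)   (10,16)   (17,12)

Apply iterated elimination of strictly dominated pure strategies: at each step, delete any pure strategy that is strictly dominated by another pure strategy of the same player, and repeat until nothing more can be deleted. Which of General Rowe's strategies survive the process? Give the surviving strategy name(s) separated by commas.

D

General Rowe's strategy U is strictly dominated by D (a1: 16>5, a2: 10>6, a3: 17>11) and is removed.
For General Rowe, D strictly dominates M on the remaining columns (a1: 16>3, a2: 10>1, a3: 17>0); eliminate M.
For General Cole, a2 strictly dominates a1 on the remaining rows (D: 16>8); eliminate a1.
For General Cole, a2 strictly dominates a3 on the remaining rows (D: 16>12); eliminate a3.
Among the remaining strategies, none is strictly dominated by another pure strategy of the same player, so the elimination stops.
Surviving strategies — General Rowe: {D}; General Cole: {a2}.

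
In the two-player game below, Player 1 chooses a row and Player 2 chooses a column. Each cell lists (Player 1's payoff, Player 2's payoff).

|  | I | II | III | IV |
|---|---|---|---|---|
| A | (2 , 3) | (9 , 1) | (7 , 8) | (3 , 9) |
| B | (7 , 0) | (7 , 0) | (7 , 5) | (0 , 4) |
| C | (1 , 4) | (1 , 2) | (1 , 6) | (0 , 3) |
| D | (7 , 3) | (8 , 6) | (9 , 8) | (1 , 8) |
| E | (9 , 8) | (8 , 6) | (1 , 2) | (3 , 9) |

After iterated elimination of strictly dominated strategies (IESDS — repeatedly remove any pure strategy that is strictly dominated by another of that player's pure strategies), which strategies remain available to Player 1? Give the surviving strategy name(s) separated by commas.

For Player 1, A strictly dominates C on the remaining columns (I: 2>1, II: 9>1, III: 7>1, IV: 3>0); eliminate C.
Column I is eliminated: IV beats it against every remaining row (A: 9>3, B: 4>0, D: 8>3, E: 9>8).
Player 1's strategy B is strictly dominated by D (II: 8>7, III: 9>7, IV: 1>0) and is removed.
For Player 2, IV strictly dominates II on the remaining rows (A: 9>1, D: 8>6, E: 9>6); eliminate II.
Among the remaining strategies, none is strictly dominated by another pure strategy of the same player, so the elimination stops.
Surviving strategies — Player 1: {A, D, E}; Player 2: {III, IV}.

A, D, E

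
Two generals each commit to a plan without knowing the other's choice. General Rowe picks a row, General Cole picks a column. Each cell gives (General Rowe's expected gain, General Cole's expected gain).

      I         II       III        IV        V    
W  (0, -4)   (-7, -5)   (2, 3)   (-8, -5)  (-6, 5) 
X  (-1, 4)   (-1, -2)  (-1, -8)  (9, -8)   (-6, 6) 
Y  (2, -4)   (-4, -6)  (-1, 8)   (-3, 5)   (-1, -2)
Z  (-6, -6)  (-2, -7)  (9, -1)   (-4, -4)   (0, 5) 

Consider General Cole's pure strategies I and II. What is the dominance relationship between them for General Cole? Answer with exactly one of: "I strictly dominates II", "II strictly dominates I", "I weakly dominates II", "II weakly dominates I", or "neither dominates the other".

I strictly dominates II

I's payoffs vs II's, by General Rowe's action — W: -4>-5, X: 4>-2, Y: -4>-6, Z: -6>-7.
Every comparison favours I, so I strictly dominates II.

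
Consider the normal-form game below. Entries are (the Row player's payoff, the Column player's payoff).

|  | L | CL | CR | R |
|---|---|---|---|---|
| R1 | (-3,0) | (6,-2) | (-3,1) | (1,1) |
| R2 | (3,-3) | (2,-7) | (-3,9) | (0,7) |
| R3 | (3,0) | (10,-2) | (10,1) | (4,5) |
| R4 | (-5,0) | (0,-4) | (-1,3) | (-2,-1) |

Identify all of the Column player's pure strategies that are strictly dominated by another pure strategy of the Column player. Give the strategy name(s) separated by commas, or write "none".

L, CL

CR strictly dominates L — R1: 1>0, R2: 9>-3, R3: 1>0, R4: 3>0.
L strictly dominates CL — R1: 0>-2, R2: -3>-7, R3: 0>-2, R4: 0>-4.
CR: no other strategy beats it everywhere (L at R1 (1>0); CL at R1 (1>-2); R at R1 (1=1)).
R: no other strategy beats it everywhere (L at R1 (1>0); CL at R1 (1>-2); CR at R1 (1=1)).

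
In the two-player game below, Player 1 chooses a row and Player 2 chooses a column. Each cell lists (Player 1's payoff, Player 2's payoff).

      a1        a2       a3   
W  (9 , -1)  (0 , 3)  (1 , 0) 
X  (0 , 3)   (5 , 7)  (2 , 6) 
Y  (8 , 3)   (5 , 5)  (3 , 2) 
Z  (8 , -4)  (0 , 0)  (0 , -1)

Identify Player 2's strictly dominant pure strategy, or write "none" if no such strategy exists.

a2 vs a1: W: 3>-1, X: 7>3, Y: 5>3, Z: 0>-4.
a2 vs a3: W: 3>0, X: 7>6, Y: 5>2, Z: 0>-1.
a2 strictly beats every other strategy against every opponent action, so it is strictly dominant.

a2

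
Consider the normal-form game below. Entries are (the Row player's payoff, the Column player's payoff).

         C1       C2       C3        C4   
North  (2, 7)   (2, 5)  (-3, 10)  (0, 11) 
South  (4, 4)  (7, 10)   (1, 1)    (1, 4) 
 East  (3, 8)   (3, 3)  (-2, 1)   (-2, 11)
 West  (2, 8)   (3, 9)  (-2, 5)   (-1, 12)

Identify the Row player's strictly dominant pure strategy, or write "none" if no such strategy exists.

South

South vs North: C1: 4>2, C2: 7>2, C3: 1>-3, C4: 1>0.
South vs East: C1: 4>3, C2: 7>3, C3: 1>-2, C4: 1>-2.
South vs West: C1: 4>2, C2: 7>3, C3: 1>-2, C4: 1>-1.
South strictly beats every other strategy against every opponent action, so it is strictly dominant.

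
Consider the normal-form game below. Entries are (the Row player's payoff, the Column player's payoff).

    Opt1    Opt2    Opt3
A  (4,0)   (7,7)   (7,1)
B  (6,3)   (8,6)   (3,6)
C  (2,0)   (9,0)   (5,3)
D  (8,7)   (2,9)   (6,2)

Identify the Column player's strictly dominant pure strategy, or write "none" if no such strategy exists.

none

Opt1 fails to dominate Opt2 at A (0<7).
Opt2 fails to dominate Opt1 at C (0=0).
Opt3 fails to dominate Opt1 at D (2<7).
No single strategy dominates all the others.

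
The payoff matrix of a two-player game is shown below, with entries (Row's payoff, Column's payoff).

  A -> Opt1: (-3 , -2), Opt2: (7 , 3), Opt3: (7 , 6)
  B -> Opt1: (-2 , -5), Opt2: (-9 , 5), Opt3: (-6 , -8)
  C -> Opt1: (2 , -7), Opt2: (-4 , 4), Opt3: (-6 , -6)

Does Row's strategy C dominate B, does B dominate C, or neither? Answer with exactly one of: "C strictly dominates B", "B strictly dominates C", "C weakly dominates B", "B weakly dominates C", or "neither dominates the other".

C weakly dominates B

C's payoffs vs B's, by Column's action — Opt1: 2>-2, Opt2: -4>-9, Opt3: -6=-6.
C is at least as good everywhere and strictly better somewhere (tied only at Opt3), so C weakly but not strictly dominates B.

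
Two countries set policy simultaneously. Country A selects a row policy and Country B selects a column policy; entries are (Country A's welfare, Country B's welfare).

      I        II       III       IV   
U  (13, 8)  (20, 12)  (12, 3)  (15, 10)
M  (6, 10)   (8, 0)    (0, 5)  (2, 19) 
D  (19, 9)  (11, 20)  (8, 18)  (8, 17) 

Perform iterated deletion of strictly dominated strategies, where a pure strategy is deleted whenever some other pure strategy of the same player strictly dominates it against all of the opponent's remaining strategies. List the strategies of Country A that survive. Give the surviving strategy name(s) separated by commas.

Country A's strategy M is strictly dominated by U (I: 13>6, II: 20>8, III: 12>0, IV: 15>2) and is removed.
For Country B, II strictly dominates I on the remaining rows (U: 12>8, D: 20>9); eliminate I.
For Country A, U strictly dominates D on the remaining columns (II: 20>11, III: 12>8, IV: 15>8); eliminate D.
For Country B, II strictly dominates III on the remaining rows (U: 12>3); eliminate III.
Country B's strategy IV is strictly dominated by II (U: 12>10) and is removed.
Among the remaining strategies, none is strictly dominated by another pure strategy of the same player, so the elimination stops.
Surviving strategies — Country A: {U}; Country B: {II}.

U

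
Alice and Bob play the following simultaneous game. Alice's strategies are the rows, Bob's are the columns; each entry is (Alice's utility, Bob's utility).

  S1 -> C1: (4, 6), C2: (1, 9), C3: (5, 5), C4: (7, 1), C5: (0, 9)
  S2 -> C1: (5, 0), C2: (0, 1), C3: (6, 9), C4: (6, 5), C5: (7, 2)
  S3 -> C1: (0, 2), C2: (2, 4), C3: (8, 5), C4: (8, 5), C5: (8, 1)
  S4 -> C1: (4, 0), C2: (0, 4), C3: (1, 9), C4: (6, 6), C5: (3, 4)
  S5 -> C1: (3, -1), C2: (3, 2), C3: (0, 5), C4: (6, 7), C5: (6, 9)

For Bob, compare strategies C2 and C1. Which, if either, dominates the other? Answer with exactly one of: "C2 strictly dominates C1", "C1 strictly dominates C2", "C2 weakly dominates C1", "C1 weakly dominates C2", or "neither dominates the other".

C2 strictly dominates C1

C2's payoffs vs C1's, by Alice's action — S1: 9>6, S2: 1>0, S3: 4>2, S4: 4>0, S5: 2>-1.
C2 gives a strictly higher payoff against each opponent action, so C2 strictly dominates C1.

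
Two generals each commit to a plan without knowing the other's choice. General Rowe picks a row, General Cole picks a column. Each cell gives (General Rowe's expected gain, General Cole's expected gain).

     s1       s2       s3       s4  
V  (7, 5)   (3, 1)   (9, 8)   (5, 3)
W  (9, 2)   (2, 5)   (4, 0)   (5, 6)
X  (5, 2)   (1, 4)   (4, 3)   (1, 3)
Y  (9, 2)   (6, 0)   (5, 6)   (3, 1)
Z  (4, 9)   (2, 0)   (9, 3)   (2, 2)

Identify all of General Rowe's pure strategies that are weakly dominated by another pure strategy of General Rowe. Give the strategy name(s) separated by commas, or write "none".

V: no other strategy beats it everywhere (W at s2 (3>2); X at s1 (7>5); Y at s3 (9>5); Z at s1 (7>4)).
W: no other strategy beats it everywhere (V at s1 (9>7); X at s1 (9>5); Y at s4 (5>3); Z at s1 (9>4)).
V weakly dominates X — s1: 7>5, s2: 3>1, s3: 9>4, s4: 5>1.
Nothing dominates Y: V at s1 (9>7); W at s2 (6>2); X at s1 (9>5); Z at s1 (9>4).
Z: dominated, since V does at least as well everywhere (s1: 7>4, s2: 3>2, s3: 9=9, s4: 5>2).

X, Z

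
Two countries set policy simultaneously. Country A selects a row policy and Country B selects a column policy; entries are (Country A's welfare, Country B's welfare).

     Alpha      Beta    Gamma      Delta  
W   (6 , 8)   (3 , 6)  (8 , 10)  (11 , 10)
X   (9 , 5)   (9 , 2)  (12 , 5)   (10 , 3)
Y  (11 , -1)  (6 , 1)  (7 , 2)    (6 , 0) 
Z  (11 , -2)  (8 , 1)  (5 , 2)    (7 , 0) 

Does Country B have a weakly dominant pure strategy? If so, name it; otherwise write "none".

Gamma vs Alpha: W: 10>8, X: 5=5, Y: 2>-1, Z: 2>-2.
Gamma vs Beta: W: 10>6, X: 5>2, Y: 2>1, Z: 2>1.
Gamma vs Delta: W: 10=10, X: 5>3, Y: 2>0, Z: 2>0.
Gamma is at least as good as every other strategy against every opponent action, so it is weakly dominant.

Gamma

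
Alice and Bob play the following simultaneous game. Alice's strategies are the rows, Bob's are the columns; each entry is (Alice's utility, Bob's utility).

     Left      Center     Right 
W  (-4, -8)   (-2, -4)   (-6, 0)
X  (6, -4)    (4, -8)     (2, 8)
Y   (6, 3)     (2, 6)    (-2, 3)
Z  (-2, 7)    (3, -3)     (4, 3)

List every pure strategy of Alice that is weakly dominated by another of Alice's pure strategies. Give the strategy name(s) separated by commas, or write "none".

W is weakly dominated by X (Left: 6>-4, Center: 4>-2, Right: 2>-6).
X is not dominated — it holds its own against W at Left (6>-4); Y at Center (4>2); Z at Left (6>-2).
Y is weakly dominated by X (Left: 6=6, Center: 4>2, Right: 2>-2).
Z is not dominated — it holds its own against W at Left (-2>-4); X at Right (4>2); Y at Center (3>2).

W, Y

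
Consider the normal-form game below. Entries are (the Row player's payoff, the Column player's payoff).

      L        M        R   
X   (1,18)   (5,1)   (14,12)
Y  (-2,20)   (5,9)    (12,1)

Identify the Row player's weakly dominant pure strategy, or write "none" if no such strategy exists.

X

X vs Y: L: 1>-2, M: 5=5, R: 14>12.
X is at least as good as every other strategy against every opponent action, so it is weakly dominant.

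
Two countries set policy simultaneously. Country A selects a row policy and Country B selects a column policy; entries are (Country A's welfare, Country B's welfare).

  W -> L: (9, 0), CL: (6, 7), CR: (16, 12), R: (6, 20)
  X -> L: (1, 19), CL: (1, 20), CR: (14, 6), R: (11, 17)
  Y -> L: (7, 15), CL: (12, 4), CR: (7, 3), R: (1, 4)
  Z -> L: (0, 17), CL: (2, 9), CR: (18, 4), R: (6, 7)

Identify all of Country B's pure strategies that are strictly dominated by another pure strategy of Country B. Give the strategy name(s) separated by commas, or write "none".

L: no other strategy beats it everywhere (CL at Y (15>4); CR at X (19>6); R at X (19>17)).
Nothing dominates CL: L at W (7>0); CR at X (20>6); R at X (20>17).
CR is strictly dominated by R (W: 20>12, X: 17>6, Y: 4>3, Z: 7>4).
Nothing dominates R: L at W (20>0); CL at W (20>7); CR at W (20>12).

CR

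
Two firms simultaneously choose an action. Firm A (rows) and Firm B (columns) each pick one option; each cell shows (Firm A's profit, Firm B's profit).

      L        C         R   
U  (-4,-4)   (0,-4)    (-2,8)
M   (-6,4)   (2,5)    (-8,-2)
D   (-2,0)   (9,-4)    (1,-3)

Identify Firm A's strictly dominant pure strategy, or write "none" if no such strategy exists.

D vs U: L: -2>-4, C: 9>0, R: 1>-2.
D vs M: L: -2>-6, C: 9>2, R: 1>-8.
D strictly beats every other strategy against every opponent action, so it is strictly dominant.

D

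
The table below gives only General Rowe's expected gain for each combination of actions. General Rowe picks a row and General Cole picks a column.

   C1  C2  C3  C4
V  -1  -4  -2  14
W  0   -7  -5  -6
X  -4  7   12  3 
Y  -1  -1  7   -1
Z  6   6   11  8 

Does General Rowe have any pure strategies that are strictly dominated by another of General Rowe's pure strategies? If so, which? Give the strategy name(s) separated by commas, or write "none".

V: no other strategy beats it everywhere (W at C2 (-4>-7); X at C1 (-1>-4); Y at C1 (-1=-1); Z at C4 (14>8)).
W: dominated, since Z does at least as well everywhere (C1: 6>0, C2: 6>-7, C3: 11>-5, C4: 8>-6).
Nothing dominates X: V at C2 (7>-4); W at C2 (7>-7); Y at C2 (7>-1); Z at C2 (7>6).
Z strictly dominates Y — C1: 6>-1, C2: 6>-1, C3: 11>7, C4: 8>-1.
Z: no other strategy beats it everywhere (V at C1 (6>-1); W at C1 (6>0); X at C1 (6>-4); Y at C1 (6>-1)).

W, Y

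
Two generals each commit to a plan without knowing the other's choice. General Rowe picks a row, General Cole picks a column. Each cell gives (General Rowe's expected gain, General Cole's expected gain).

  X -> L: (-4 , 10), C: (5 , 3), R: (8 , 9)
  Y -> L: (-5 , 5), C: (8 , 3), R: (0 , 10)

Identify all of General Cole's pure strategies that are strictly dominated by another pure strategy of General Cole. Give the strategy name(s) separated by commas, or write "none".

L is not dominated — it holds its own against C at X (10>3); R at X (10>9).
L strictly dominates C — X: 10>3, Y: 5>3.
R: no other strategy beats it everywhere (L at Y (10>5); C at X (9>3)).

C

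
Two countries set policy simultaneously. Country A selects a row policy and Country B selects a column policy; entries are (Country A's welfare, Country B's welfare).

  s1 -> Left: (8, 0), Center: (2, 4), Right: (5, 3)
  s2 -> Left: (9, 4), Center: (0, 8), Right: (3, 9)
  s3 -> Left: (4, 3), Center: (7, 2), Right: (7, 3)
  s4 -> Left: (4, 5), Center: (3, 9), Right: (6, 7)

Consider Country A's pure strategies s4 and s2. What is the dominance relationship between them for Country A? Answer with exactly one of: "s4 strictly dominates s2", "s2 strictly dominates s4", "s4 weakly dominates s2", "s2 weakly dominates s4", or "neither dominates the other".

neither dominates the other

Compare s4 to s2 across every action of Country B: Left: 4<9, Center: 3>0, Right: 6>3.
s4 does better at Center, Right but worse at Left; neither strategy dominates the other.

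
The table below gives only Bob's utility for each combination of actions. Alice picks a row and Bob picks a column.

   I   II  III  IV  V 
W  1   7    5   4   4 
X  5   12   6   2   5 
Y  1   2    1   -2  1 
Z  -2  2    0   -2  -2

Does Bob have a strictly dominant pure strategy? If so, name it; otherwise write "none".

II vs I: W: 7>1, X: 12>5, Y: 2>1, Z: 2>-2.
II vs III: W: 7>5, X: 12>6, Y: 2>1, Z: 2>0.
II vs IV: W: 7>4, X: 12>2, Y: 2>-2, Z: 2>-2.
II vs V: W: 7>4, X: 12>5, Y: 2>1, Z: 2>-2.
II strictly beats every other strategy against every opponent action, so it is strictly dominant.

II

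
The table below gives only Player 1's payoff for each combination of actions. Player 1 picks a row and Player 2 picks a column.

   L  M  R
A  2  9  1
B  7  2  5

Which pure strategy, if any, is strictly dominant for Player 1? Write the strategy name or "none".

none

A fails to dominate B at L (2<7).
B fails to dominate A at M (2<9).
No single strategy dominates all the others.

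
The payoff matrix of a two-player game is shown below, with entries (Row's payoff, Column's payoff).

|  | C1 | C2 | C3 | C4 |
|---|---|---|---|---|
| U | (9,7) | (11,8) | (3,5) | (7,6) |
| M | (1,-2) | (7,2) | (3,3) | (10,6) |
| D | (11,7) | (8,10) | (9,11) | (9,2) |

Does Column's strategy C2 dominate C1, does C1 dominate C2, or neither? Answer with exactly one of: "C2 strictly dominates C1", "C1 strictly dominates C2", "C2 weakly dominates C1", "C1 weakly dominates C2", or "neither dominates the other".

C2 strictly dominates C1

C2's payoffs vs C1's, by Row's action — U: 8>7, M: 2>-2, D: 10>7.
Every comparison favours C2, so C2 strictly dominates C1.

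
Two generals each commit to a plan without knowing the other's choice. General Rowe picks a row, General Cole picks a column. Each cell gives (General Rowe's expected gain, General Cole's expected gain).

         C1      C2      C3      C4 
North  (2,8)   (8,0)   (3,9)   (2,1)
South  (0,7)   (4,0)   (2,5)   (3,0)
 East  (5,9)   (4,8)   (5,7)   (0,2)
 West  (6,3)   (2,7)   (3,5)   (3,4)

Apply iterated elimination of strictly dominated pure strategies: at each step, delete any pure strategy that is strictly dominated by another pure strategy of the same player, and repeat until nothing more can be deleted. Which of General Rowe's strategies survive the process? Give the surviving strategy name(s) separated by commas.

North, East, West

For General Cole, C3 strictly dominates C4 on the remaining rows (North: 9>1, South: 5>0, East: 7>2, West: 5>4); eliminate C4.
For General Rowe, North strictly dominates South on the remaining columns (C1: 2>0, C2: 8>4, C3: 3>2); eliminate South.
Among the remaining strategies, none is strictly dominated by another pure strategy of the same player, so the elimination stops.
Surviving strategies — General Rowe: {North, East, West}; General Cole: {C1, C2, C3}.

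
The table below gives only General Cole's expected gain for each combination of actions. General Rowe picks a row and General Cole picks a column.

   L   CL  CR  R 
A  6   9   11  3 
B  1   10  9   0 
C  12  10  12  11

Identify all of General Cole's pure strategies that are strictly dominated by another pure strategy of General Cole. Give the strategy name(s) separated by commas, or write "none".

Nothing dominates L: CL at C (12>10); CR at C (12=12); R at A (6>3).
Nothing dominates CL: L at A (9>6); CR at B (10>9); R at A (9>3).
CR: no other strategy beats it everywhere (L at A (11>6); CL at A (11>9); R at A (11>3)).
R is strictly dominated by L (A: 6>3, B: 1>0, C: 12>11).

R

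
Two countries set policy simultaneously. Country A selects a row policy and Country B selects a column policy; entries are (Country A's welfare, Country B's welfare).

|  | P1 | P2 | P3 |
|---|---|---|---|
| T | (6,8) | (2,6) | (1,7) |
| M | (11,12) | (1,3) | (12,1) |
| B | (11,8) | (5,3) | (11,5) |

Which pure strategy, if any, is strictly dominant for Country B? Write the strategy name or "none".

P1 vs P2: T: 8>6, M: 12>3, B: 8>3.
P1 vs P3: T: 8>7, M: 12>1, B: 8>5.
P1 strictly beats every other strategy against every opponent action, so it is strictly dominant.

P1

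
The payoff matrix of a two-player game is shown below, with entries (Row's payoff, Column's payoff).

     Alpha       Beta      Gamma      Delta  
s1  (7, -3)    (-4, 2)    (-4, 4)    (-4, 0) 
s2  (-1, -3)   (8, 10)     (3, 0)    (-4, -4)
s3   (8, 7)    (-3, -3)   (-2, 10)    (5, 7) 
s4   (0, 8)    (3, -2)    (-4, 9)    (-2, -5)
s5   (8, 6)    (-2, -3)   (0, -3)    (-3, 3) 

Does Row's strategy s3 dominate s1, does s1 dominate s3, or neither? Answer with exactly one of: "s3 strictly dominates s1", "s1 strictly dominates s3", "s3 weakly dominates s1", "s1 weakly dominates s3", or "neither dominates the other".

Compare s3 to s1 across each opponent action: Alpha: 8>7, Beta: -3>-4, Gamma: -2>-4, Delta: 5>-4.
s3 gives a strictly higher payoff against each opponent action, so s3 strictly dominates s1.

s3 strictly dominates s1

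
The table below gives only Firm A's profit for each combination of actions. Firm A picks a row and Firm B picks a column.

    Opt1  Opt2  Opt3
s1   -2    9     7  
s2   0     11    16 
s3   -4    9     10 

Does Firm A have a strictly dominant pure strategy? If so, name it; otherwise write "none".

s2 vs s1: Opt1: 0>-2, Opt2: 11>9, Opt3: 16>7.
s2 vs s3: Opt1: 0>-4, Opt2: 11>9, Opt3: 16>10.
s2 strictly beats every other strategy against every opponent action, so it is strictly dominant.

s2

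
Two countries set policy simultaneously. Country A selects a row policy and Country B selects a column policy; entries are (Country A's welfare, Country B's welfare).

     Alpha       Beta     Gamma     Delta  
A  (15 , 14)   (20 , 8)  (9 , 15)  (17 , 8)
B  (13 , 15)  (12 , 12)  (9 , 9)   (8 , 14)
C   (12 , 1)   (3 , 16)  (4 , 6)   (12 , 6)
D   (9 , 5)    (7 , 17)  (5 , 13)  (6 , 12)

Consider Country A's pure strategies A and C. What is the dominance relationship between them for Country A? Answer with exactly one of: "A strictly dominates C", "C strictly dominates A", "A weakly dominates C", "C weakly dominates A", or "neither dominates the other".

A strictly dominates C

Compare A to C across each opponent action: Alpha: 15>12, Beta: 20>3, Gamma: 9>4, Delta: 17>12.
A gives a strictly higher payoff against each opponent action, so A strictly dominates C.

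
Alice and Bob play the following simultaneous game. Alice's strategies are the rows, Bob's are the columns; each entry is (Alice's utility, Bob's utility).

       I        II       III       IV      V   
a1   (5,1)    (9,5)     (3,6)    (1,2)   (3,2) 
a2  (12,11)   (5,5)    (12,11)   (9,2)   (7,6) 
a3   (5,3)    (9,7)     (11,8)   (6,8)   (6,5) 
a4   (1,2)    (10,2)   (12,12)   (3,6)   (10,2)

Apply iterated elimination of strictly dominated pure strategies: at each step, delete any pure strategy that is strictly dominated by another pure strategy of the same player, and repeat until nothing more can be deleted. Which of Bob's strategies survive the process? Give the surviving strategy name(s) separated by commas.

For Bob, III strictly dominates II on the remaining rows (a1: 6>5, a2: 11>5, a3: 8>7, a4: 12>2); eliminate II.
Row a1 is eliminated: a2 beats it against every remaining column (I: 12>5, III: 12>3, IV: 9>1, V: 7>3).
Alice's strategy a3 is strictly dominated by a2 (I: 12>5, III: 12>11, IV: 9>6, V: 7>6) and is removed.
Column IV is eliminated: III beats it against every remaining row (a2: 11>2, a4: 12>6).
For Bob, III strictly dominates V on the remaining rows (a2: 11>6, a4: 12>2); eliminate V.
Among the remaining strategies, none is strictly dominated by another pure strategy of the same player, so the elimination stops.
Surviving strategies — Alice: {a2, a4}; Bob: {I, III}.

I, III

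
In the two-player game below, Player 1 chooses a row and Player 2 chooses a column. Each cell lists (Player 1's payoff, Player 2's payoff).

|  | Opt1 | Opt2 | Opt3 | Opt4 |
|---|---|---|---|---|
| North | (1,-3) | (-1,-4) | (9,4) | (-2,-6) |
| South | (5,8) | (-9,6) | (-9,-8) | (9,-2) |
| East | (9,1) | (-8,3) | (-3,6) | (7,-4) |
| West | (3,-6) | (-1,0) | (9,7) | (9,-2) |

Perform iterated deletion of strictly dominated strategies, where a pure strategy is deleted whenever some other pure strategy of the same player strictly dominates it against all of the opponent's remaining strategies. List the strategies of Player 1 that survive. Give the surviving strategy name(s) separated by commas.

North, West

For Player 2, Opt2 strictly dominates Opt4 on the remaining rows (North: -4>-6, South: 6>-2, East: 3>-4, West: 0>-2); eliminate Opt4.
Row South is eliminated: East beats it against every remaining column (Opt1: 9>5, Opt2: -8>-9, Opt3: -3>-9).
Column Opt1 is eliminated: Opt3 beats it against every remaining row (North: 4>-3, East: 6>1, West: 7>-6).
Row East is eliminated: North beats it against every remaining column (Opt2: -1>-8, Opt3: 9>-3).
Column Opt2 is eliminated: Opt3 beats it against every remaining row (North: 4>-4, West: 7>0).
Among the remaining strategies, none is strictly dominated by another pure strategy of the same player, so the elimination stops.
Surviving strategies — Player 1: {North, West}; Player 2: {Opt3}.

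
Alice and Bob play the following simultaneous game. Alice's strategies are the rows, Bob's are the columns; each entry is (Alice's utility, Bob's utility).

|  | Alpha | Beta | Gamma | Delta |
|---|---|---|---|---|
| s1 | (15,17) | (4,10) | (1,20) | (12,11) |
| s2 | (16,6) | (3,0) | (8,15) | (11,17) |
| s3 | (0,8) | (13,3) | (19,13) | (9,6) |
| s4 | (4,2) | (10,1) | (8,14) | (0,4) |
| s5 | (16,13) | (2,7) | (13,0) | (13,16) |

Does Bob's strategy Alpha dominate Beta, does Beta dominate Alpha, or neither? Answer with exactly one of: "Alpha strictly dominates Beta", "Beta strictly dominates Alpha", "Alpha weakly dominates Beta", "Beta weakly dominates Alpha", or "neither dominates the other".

Alpha's payoffs vs Beta's, by Alice's action — s1: 17>10, s2: 6>0, s3: 8>3, s4: 2>1, s5: 13>7.
Every comparison favours Alpha, so Alpha strictly dominates Beta.

Alpha strictly dominates Beta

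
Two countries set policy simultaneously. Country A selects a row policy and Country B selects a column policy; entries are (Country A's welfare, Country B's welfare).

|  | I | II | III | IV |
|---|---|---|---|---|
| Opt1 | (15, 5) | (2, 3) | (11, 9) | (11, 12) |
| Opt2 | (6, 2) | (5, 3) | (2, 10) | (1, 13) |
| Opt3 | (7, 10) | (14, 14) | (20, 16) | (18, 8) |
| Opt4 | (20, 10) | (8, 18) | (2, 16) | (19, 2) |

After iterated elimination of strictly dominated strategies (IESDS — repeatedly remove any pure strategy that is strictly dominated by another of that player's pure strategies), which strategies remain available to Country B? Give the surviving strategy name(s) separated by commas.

For Country A, Opt3 strictly dominates Opt2 on the remaining columns (I: 7>6, II: 14>5, III: 20>2, IV: 18>1); eliminate Opt2.
For Country B, III strictly dominates I on the remaining rows (Opt1: 9>5, Opt3: 16>10, Opt4: 16>10); eliminate I.
For Country A, Opt3 strictly dominates Opt1 on the remaining columns (II: 14>2, III: 20>11, IV: 18>11); eliminate Opt1.
Column IV is eliminated: II beats it against every remaining row (Opt3: 14>8, Opt4: 18>2).
For Country A, Opt3 strictly dominates Opt4 on the remaining columns (II: 14>8, III: 20>2); eliminate Opt4.
For Country B, III strictly dominates II on the remaining rows (Opt3: 16>14); eliminate II.
Among the remaining strategies, none is strictly dominated by another pure strategy of the same player, so the elimination stops.
Surviving strategies — Country A: {Opt3}; Country B: {III}.

III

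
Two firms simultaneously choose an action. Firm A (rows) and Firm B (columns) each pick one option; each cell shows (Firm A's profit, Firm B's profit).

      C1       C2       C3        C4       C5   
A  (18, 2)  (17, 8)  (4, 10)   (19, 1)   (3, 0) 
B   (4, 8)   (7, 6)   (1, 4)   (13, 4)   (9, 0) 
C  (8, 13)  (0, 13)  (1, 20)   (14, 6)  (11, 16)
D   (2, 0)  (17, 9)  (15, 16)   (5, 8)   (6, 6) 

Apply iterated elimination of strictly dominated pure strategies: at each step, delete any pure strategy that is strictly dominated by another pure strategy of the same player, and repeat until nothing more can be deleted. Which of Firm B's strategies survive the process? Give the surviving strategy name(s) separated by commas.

C3

Column C4 is eliminated: C2 beats it against every remaining row (A: 8>1, B: 6>4, C: 13>6, D: 9>8).
For Firm B, C3 strictly dominates C5 on the remaining rows (A: 10>0, B: 4>0, C: 20>16, D: 16>6); eliminate C5.
Row B is eliminated: A beats it against every remaining column (C1: 18>4, C2: 17>7, C3: 4>1).
For Firm A, A strictly dominates C on the remaining columns (C1: 18>8, C2: 17>0, C3: 4>1); eliminate C.
Firm B's strategy C1 is strictly dominated by C2 (A: 8>2, D: 9>0) and is removed.
For Firm B, C3 strictly dominates C2 on the remaining rows (A: 10>8, D: 16>9); eliminate C2.
For Firm A, D strictly dominates A on the remaining columns (C3: 15>4); eliminate A.
Among the remaining strategies, none is strictly dominated by another pure strategy of the same player, so the elimination stops.
Surviving strategies — Firm A: {D}; Firm B: {C3}.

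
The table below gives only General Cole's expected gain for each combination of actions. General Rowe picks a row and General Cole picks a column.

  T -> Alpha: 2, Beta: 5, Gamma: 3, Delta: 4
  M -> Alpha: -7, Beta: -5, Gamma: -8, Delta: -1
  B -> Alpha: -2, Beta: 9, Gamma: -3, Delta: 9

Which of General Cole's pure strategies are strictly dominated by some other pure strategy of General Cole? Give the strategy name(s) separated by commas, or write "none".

Beta strictly dominates Alpha — T: 5>2, M: -5>-7, B: 9>-2.
Nothing dominates Beta: Alpha at T (5>2); Gamma at T (5>3); Delta at T (5>4).
Gamma is strictly dominated by Beta (T: 5>3, M: -5>-8, B: 9>-3).
Nothing dominates Delta: Alpha at T (4>2); Beta at M (-1>-5); Gamma at T (4>3).

Alpha, Gamma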